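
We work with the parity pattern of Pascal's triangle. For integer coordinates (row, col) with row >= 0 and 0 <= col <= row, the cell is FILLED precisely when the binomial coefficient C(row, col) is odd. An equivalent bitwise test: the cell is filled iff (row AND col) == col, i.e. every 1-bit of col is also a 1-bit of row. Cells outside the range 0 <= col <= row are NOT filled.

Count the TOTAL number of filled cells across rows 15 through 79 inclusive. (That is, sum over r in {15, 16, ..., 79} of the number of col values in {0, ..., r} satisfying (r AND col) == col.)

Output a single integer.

r15=1111 pc4: +16 =16
r16=10000 pc1: +2 =18
r17=10001 pc2: +4 =22
r18=10010 pc2: +4 =26
r19=10011 pc3: +8 =34
r20=10100 pc2: +4 =38
r21=10101 pc3: +8 =46
r22=10110 pc3: +8 =54
r23=10111 pc4: +16 =70
r24=11000 pc2: +4 =74
r25=11001 pc3: +8 =82
r26=11010 pc3: +8 =90
r27=11011 pc4: +16 =106
r28=11100 pc3: +8 =114
r29=11101 pc4: +16 =130
r30=11110 pc4: +16 =146
r31=11111 pc5: +32 =178
r32=100000 pc1: +2 =180
r33=100001 pc2: +4 =184
r34=100010 pc2: +4 =188
r35=100011 pc3: +8 =196
r36=100100 pc2: +4 =200
r37=100101 pc3: +8 =208
r38=100110 pc3: +8 =216
r39=100111 pc4: +16 =232
r40=101000 pc2: +4 =236
r41=101001 pc3: +8 =244
r42=101010 pc3: +8 =252
r43=101011 pc4: +16 =268
r44=101100 pc3: +8 =276
r45=101101 pc4: +16 =292
r46=101110 pc4: +16 =308
r47=101111 pc5: +32 =340
r48=110000 pc2: +4 =344
r49=110001 pc3: +8 =352
r50=110010 pc3: +8 =360
r51=110011 pc4: +16 =376
r52=110100 pc3: +8 =384
r53=110101 pc4: +16 =400
r54=110110 pc4: +16 =416
r55=110111 pc5: +32 =448
r56=111000 pc3: +8 =456
r57=111001 pc4: +16 =472
r58=111010 pc4: +16 =488
r59=111011 pc5: +32 =520
r60=111100 pc4: +16 =536
r61=111101 pc5: +32 =568
r62=111110 pc5: +32 =600
r63=111111 pc6: +64 =664
r64=1000000 pc1: +2 =666
r65=1000001 pc2: +4 =670
r66=1000010 pc2: +4 =674
r67=1000011 pc3: +8 =682
r68=1000100 pc2: +4 =686
r69=1000101 pc3: +8 =694
r70=1000110 pc3: +8 =702
r71=1000111 pc4: +16 =718
r72=1001000 pc2: +4 =722
r73=1001001 pc3: +8 =730
r74=1001010 pc3: +8 =738
r75=1001011 pc4: +16 =754
r76=1001100 pc3: +8 =762
r77=1001101 pc4: +16 =778
r78=1001110 pc4: +16 =794
r79=1001111 pc5: +32 =826

Answer: 826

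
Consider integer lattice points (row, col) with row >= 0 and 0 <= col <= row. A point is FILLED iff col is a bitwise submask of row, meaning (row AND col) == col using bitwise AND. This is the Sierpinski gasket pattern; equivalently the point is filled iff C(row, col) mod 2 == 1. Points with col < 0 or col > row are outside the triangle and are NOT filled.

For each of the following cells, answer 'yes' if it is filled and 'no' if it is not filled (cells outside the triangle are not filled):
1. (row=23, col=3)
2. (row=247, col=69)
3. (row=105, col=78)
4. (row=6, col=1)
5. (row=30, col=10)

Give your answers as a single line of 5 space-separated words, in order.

(23,3): row=0b10111, col=0b11, row AND col = 0b11 = 3; 3 == 3 -> filled
(247,69): row=0b11110111, col=0b1000101, row AND col = 0b1000101 = 69; 69 == 69 -> filled
(105,78): row=0b1101001, col=0b1001110, row AND col = 0b1001000 = 72; 72 != 78 -> empty
(6,1): row=0b110, col=0b1, row AND col = 0b0 = 0; 0 != 1 -> empty
(30,10): row=0b11110, col=0b1010, row AND col = 0b1010 = 10; 10 == 10 -> filled

Answer: yes yes no no yes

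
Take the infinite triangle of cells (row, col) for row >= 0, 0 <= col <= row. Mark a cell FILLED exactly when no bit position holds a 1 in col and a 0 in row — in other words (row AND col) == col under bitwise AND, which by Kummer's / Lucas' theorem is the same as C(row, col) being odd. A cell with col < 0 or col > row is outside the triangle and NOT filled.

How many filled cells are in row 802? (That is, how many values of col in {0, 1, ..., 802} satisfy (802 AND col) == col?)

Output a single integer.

802 in binary = 1100100010
popcount(802) = number of 1-bits in 1100100010 = 4
A col c satisfies (802 AND c) == c iff every set bit of c is also set in 802; each of the 4 set bits of 802 can independently be on or off in c.
count = 2^4 = 16

Answer: 16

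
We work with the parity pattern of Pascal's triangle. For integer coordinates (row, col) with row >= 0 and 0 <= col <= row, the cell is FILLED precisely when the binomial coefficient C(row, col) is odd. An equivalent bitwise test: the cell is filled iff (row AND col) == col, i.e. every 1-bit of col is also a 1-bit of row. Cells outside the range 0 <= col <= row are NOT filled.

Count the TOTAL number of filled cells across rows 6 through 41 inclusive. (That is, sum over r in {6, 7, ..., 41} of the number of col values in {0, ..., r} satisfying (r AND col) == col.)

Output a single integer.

Answer: 294

Derivation:
r6=110 pc2: +4 =4
r7=111 pc3: +8 =12
r8=1000 pc1: +2 =14
r9=1001 pc2: +4 =18
r10=1010 pc2: +4 =22
r11=1011 pc3: +8 =30
r12=1100 pc2: +4 =34
r13=1101 pc3: +8 =42
r14=1110 pc3: +8 =50
r15=1111 pc4: +16 =66
r16=10000 pc1: +2 =68
r17=10001 pc2: +4 =72
r18=10010 pc2: +4 =76
r19=10011 pc3: +8 =84
r20=10100 pc2: +4 =88
r21=10101 pc3: +8 =96
r22=10110 pc3: +8 =104
r23=10111 pc4: +16 =120
r24=11000 pc2: +4 =124
r25=11001 pc3: +8 =132
r26=11010 pc3: +8 =140
r27=11011 pc4: +16 =156
r28=11100 pc3: +8 =164
r29=11101 pc4: +16 =180
r30=11110 pc4: +16 =196
r31=11111 pc5: +32 =228
r32=100000 pc1: +2 =230
r33=100001 pc2: +4 =234
r34=100010 pc2: +4 =238
r35=100011 pc3: +8 =246
r36=100100 pc2: +4 =250
r37=100101 pc3: +8 =258
r38=100110 pc3: +8 =266
r39=100111 pc4: +16 =282
r40=101000 pc2: +4 =286
r41=101001 pc3: +8 =294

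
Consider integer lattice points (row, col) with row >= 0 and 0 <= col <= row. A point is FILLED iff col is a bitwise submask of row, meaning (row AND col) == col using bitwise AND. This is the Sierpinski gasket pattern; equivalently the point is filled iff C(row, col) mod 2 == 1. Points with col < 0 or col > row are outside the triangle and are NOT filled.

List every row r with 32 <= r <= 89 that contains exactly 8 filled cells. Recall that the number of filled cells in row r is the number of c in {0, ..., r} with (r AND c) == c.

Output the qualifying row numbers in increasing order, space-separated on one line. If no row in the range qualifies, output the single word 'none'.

Row r has 2^popcount(r) filled cells, so we need popcount(r) = log2(8) = 3.
Scan r = 32..89 and keep those with exactly 3 one-bits:
r=32=100000 popcount=1 -> skip
r=33=100001 popcount=2 -> skip
r=34=100010 popcount=2 -> skip
r=35=100011 popcount=3 -> KEEP
r=36=100100 popcount=2 -> skip
r=37=100101 popcount=3 -> KEEP
r=38=100110 popcount=3 -> KEEP
r=39=100111 popcount=4 -> skip
r=40=101000 popcount=2 -> skip
r=41=101001 popcount=3 -> KEEP
r=42=101010 popcount=3 -> KEEP
r=43=101011 popcount=4 -> skip
r=44=101100 popcount=3 -> KEEP
r=45=101101 popcount=4 -> skip
r=46=101110 popcount=4 -> skip
r=47=101111 popcount=5 -> skip
r=48=110000 popcount=2 -> skip
r=49=110001 popcount=3 -> KEEP
r=50=110010 popcount=3 -> KEEP
r=51=110011 popcount=4 -> skip
r=52=110100 popcount=3 -> KEEP
r=53=110101 popcount=4 -> skip
r=54=110110 popcount=4 -> skip
r=55=110111 popcount=5 -> skip
r=56=111000 popcount=3 -> KEEP
r=57=111001 popcount=4 -> skip
r=58=111010 popcount=4 -> skip
r=59=111011 popcount=5 -> skip
r=60=111100 popcount=4 -> skip
r=61=111101 popcount=5 -> skip
r=62=111110 popcount=5 -> skip
r=63=111111 popcount=6 -> skip
r=64=1000000 popcount=1 -> skip
r=65=1000001 popcount=2 -> skip
r=66=1000010 popcount=2 -> skip
r=67=1000011 popcount=3 -> KEEP
r=68=1000100 popcount=2 -> skip
r=69=1000101 popcount=3 -> KEEP
r=70=1000110 popcount=3 -> KEEP
r=71=1000111 popcount=4 -> skip
r=72=1001000 popcount=2 -> skip
r=73=1001001 popcount=3 -> KEEP
r=74=1001010 popcount=3 -> KEEP
r=75=1001011 popcount=4 -> skip
r=76=1001100 popcount=3 -> KEEP
r=77=1001101 popcount=4 -> skip
r=78=1001110 popcount=4 -> skip
r=79=1001111 popcount=5 -> skip
r=80=1010000 popcount=2 -> skip
r=81=1010001 popcount=3 -> KEEP
r=82=1010010 popcount=3 -> KEEP
r=83=1010011 popcount=4 -> skip
r=84=1010100 popcount=3 -> KEEP
r=85=1010101 popcount=4 -> skip
r=86=1010110 popcount=4 -> skip
r=87=1010111 popcount=5 -> skip
r=88=1011000 popcount=3 -> KEEP
r=89=1011001 popcount=4 -> skip
Kept rows: 35 37 38 41 42 44 49 50 52 56 67 69 70 73 74 76 81 82 84 88

Answer: 35 37 38 41 42 44 49 50 52 56 67 69 70 73 74 76 81 82 84 88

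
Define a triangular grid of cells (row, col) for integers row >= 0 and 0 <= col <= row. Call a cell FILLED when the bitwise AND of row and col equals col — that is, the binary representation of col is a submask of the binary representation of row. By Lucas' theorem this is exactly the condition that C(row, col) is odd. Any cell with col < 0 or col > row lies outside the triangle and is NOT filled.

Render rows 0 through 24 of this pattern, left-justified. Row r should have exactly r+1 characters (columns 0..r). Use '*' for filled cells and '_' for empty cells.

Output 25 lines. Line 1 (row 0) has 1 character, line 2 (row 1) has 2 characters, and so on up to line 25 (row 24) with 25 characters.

Answer: *
**
*_*
****
*___*
**__**
*_*_*_*
********
*_______*
**______**
*_*_____*_*
****____****
*___*___*___*
**__**__**__**
*_*_*_*_*_*_*_*
****************
*_______________*
**______________**
*_*_____________*_*
****____________****
*___*___________*___*
**__**__________**__**
*_*_*_*_________*_*_*_*
********________********
*_______*_______*_______*

Derivation:
r0=0: *
r1=1: **
r2=10: *_*
r3=11: ****
r4=100: *___*
r5=101: **__**
r6=110: *_*_*_*
r7=111: ********
r8=1000: *_______*
r9=1001: **______**
r10=1010: *_*_____*_*
r11=1011: ****____****
r12=1100: *___*___*___*
r13=1101: **__**__**__**
r14=1110: *_*_*_*_*_*_*_*
r15=1111: ****************
r16=10000: *_______________*
r17=10001: **______________**
r18=10010: *_*_____________*_*
r19=10011: ****____________****
r20=10100: *___*___________*___*
r21=10101: **__**__________**__**
r22=10110: *_*_*_*_________*_*_*_*
r23=10111: ********________********
r24=11000: *_______*_______*_______*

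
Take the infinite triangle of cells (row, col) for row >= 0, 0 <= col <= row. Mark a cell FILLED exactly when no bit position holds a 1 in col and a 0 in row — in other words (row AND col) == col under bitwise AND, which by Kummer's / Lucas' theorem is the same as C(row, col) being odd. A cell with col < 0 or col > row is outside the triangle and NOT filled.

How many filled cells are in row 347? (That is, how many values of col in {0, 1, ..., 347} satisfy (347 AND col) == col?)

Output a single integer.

347 in binary = 101011011
popcount(347) = number of 1-bits in 101011011 = 6
A col c satisfies (347 AND c) == c iff every set bit of c is also set in 347; each of the 6 set bits of 347 can independently be on or off in c.
count = 2^6 = 64

Answer: 64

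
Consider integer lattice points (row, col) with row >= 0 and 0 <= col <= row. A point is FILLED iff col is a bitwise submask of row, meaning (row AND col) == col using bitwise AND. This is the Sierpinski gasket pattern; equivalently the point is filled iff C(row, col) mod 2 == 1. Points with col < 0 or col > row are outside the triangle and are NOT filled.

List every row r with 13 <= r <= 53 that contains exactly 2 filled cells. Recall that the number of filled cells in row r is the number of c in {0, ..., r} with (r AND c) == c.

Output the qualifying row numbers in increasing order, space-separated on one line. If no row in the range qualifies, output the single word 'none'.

Answer: 16 32

Derivation:
Row r has 2^popcount(r) filled cells, so we need popcount(r) = log2(2) = 1.
Scan r = 13..53 and keep those with exactly 1 one-bits:
r=13=1101 popcount=3 -> skip
r=14=1110 popcount=3 -> skip
r=15=1111 popcount=4 -> skip
r=16=10000 popcount=1 -> KEEP
r=17=10001 popcount=2 -> skip
r=18=10010 popcount=2 -> skip
r=19=10011 popcount=3 -> skip
r=20=10100 popcount=2 -> skip
r=21=10101 popcount=3 -> skip
r=22=10110 popcount=3 -> skip
r=23=10111 popcount=4 -> skip
r=24=11000 popcount=2 -> skip
r=25=11001 popcount=3 -> skip
r=26=11010 popcount=3 -> skip
r=27=11011 popcount=4 -> skip
r=28=11100 popcount=3 -> skip
r=29=11101 popcount=4 -> skip
r=30=11110 popcount=4 -> skip
r=31=11111 popcount=5 -> skip
r=32=100000 popcount=1 -> KEEP
r=33=100001 popcount=2 -> skip
r=34=100010 popcount=2 -> skip
r=35=100011 popcount=3 -> skip
r=36=100100 popcount=2 -> skip
r=37=100101 popcount=3 -> skip
r=38=100110 popcount=3 -> skip
r=39=100111 popcount=4 -> skip
r=40=101000 popcount=2 -> skip
r=41=101001 popcount=3 -> skip
r=42=101010 popcount=3 -> skip
r=43=101011 popcount=4 -> skip
r=44=101100 popcount=3 -> skip
r=45=101101 popcount=4 -> skip
r=46=101110 popcount=4 -> skip
r=47=101111 popcount=5 -> skip
r=48=110000 popcount=2 -> skip
r=49=110001 popcount=3 -> skip
r=50=110010 popcount=3 -> skip
r=51=110011 popcount=4 -> skip
r=52=110100 popcount=3 -> skip
r=53=110101 popcount=4 -> skip
Kept rows: 16 32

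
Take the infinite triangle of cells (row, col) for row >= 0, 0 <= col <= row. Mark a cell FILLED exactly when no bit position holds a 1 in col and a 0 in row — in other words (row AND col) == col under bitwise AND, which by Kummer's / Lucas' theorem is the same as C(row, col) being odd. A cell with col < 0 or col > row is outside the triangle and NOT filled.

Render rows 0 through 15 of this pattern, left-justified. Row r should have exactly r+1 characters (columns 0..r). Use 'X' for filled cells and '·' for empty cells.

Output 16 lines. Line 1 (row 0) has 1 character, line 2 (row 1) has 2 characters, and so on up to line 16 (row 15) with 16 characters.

Answer: X
XX
X·X
XXXX
X···X
XX··XX
X·X·X·X
XXXXXXXX
X·······X
XX······XX
X·X·····X·X
XXXX····XXXX
X···X···X···X
XX··XX··XX··XX
X·X·X·X·X·X·X·X
XXXXXXXXXXXXXXXX

Derivation:
r0=0: X
r1=1: XX
r2=10: X·X
r3=11: XXXX
r4=100: X···X
r5=101: XX··XX
r6=110: X·X·X·X
r7=111: XXXXXXXX
r8=1000: X·······X
r9=1001: XX······XX
r10=1010: X·X·····X·X
r11=1011: XXXX····XXXX
r12=1100: X···X···X···X
r13=1101: XX··XX··XX··XX
r14=1110: X·X·X·X·X·X·X·X
r15=1111: XXXXXXXXXXXXXXXX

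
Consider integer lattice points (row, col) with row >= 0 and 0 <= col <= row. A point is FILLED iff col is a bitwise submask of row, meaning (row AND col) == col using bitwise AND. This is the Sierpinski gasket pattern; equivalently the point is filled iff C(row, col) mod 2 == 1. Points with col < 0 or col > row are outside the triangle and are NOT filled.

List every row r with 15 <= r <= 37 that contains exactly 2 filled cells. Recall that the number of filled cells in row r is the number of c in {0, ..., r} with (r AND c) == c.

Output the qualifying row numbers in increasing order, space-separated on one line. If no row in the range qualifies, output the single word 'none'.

Row r has 2^popcount(r) filled cells, so we need popcount(r) = log2(2) = 1.
Scan r = 15..37 and keep those with exactly 1 one-bits:
r=15=1111 popcount=4 -> skip
r=16=10000 popcount=1 -> KEEP
r=17=10001 popcount=2 -> skip
r=18=10010 popcount=2 -> skip
r=19=10011 popcount=3 -> skip
r=20=10100 popcount=2 -> skip
r=21=10101 popcount=3 -> skip
r=22=10110 popcount=3 -> skip
r=23=10111 popcount=4 -> skip
r=24=11000 popcount=2 -> skip
r=25=11001 popcount=3 -> skip
r=26=11010 popcount=3 -> skip
r=27=11011 popcount=4 -> skip
r=28=11100 popcount=3 -> skip
r=29=11101 popcount=4 -> skip
r=30=11110 popcount=4 -> skip
r=31=11111 popcount=5 -> skip
r=32=100000 popcount=1 -> KEEP
r=33=100001 popcount=2 -> skip
r=34=100010 popcount=2 -> skip
r=35=100011 popcount=3 -> skip
r=36=100100 popcount=2 -> skip
r=37=100101 popcount=3 -> skip
Kept rows: 16 32

Answer: 16 32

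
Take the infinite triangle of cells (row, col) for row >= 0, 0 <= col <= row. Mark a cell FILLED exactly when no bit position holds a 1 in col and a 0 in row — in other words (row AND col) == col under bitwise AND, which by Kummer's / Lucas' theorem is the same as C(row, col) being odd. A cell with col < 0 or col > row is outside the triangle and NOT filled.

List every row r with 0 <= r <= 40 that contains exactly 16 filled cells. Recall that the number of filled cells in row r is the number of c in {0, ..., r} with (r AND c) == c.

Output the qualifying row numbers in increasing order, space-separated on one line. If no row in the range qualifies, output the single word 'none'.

Row r has 2^popcount(r) filled cells, so we need popcount(r) = log2(16) = 4.
Scan r = 0..40 and keep those with exactly 4 one-bits:
r=0=0 popcount=0 -> skip
r=1=1 popcount=1 -> skip
r=2=10 popcount=1 -> skip
r=3=11 popcount=2 -> skip
r=4=100 popcount=1 -> skip
r=5=101 popcount=2 -> skip
r=6=110 popcount=2 -> skip
r=7=111 popcount=3 -> skip
r=8=1000 popcount=1 -> skip
r=9=1001 popcount=2 -> skip
r=10=1010 popcount=2 -> skip
r=11=1011 popcount=3 -> skip
r=12=1100 popcount=2 -> skip
r=13=1101 popcount=3 -> skip
r=14=1110 popcount=3 -> skip
r=15=1111 popcount=4 -> KEEP
r=16=10000 popcount=1 -> skip
r=17=10001 popcount=2 -> skip
r=18=10010 popcount=2 -> skip
r=19=10011 popcount=3 -> skip
r=20=10100 popcount=2 -> skip
r=21=10101 popcount=3 -> skip
r=22=10110 popcount=3 -> skip
r=23=10111 popcount=4 -> KEEP
r=24=11000 popcount=2 -> skip
r=25=11001 popcount=3 -> skip
r=26=11010 popcount=3 -> skip
r=27=11011 popcount=4 -> KEEP
r=28=11100 popcount=3 -> skip
r=29=11101 popcount=4 -> KEEP
r=30=11110 popcount=4 -> KEEP
r=31=11111 popcount=5 -> skip
r=32=100000 popcount=1 -> skip
r=33=100001 popcount=2 -> skip
r=34=100010 popcount=2 -> skip
r=35=100011 popcount=3 -> skip
r=36=100100 popcount=2 -> skip
r=37=100101 popcount=3 -> skip
r=38=100110 popcount=3 -> skip
r=39=100111 popcount=4 -> KEEP
r=40=101000 popcount=2 -> skip
Kept rows: 15 23 27 29 30 39

Answer: 15 23 27 29 30 39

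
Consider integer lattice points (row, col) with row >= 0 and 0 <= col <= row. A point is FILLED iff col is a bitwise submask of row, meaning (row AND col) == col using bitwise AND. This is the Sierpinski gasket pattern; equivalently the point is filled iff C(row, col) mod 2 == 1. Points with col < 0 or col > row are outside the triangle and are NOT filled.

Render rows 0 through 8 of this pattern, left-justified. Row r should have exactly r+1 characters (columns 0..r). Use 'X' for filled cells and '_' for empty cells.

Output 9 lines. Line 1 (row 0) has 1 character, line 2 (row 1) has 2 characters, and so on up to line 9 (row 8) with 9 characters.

r0=0: X
r1=1: XX
r2=10: X_X
r3=11: XXXX
r4=100: X___X
r5=101: XX__XX
r6=110: X_X_X_X
r7=111: XXXXXXXX
r8=1000: X_______X

Answer: X
XX
X_X
XXXX
X___X
XX__XX
X_X_X_X
XXXXXXXX
X_______X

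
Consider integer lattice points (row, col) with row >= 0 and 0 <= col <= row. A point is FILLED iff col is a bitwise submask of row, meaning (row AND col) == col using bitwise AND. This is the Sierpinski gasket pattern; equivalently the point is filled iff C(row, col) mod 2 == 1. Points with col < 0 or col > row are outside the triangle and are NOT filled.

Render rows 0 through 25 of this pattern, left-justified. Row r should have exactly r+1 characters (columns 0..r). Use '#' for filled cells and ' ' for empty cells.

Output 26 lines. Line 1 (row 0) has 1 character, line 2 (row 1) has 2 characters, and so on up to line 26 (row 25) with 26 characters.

r0=0: #
r1=1: ##
r2=10: # #
r3=11: ####
r4=100: #   #
r5=101: ##  ##
r6=110: # # # #
r7=111: ########
r8=1000: #       #
r9=1001: ##      ##
r10=1010: # #     # #
r11=1011: ####    ####
r12=1100: #   #   #   #
r13=1101: ##  ##  ##  ##
r14=1110: # # # # # # # #
r15=1111: ################
r16=10000: #               #
r17=10001: ##              ##
r18=10010: # #             # #
r19=10011: ####            ####
r20=10100: #   #           #   #
r21=10101: ##  ##          ##  ##
r22=10110: # # # #         # # # #
r23=10111: ########        ########
r24=11000: #       #       #       #
r25=11001: ##      ##      ##      ##

Answer: #
##
# #
####
#   #
##  ##
# # # #
########
#       #
##      ##
# #     # #
####    ####
#   #   #   #
##  ##  ##  ##
# # # # # # # #
################
#               #
##              ##
# #             # #
####            ####
#   #           #   #
##  ##          ##  ##
# # # #         # # # #
########        ########
#       #       #       #
##      ##      ##      ##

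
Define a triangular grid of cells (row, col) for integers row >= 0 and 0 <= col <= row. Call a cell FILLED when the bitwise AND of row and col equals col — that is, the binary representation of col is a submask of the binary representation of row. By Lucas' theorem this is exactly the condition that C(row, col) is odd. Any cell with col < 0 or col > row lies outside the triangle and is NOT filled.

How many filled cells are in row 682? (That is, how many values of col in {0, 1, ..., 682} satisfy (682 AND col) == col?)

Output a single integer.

682 in binary = 1010101010
popcount(682) = number of 1-bits in 1010101010 = 5
A col c satisfies (682 AND c) == c iff every set bit of c is also set in 682; each of the 5 set bits of 682 can independently be on or off in c.
count = 2^5 = 32

Answer: 32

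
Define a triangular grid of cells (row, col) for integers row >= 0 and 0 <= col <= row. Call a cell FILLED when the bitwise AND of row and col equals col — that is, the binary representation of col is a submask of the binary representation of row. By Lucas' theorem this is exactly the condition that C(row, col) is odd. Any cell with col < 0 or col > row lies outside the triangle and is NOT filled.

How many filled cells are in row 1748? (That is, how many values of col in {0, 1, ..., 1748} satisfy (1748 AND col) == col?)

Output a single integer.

Answer: 64

Derivation:
1748 in binary = 11011010100
popcount(1748) = number of 1-bits in 11011010100 = 6
A col c satisfies (1748 AND c) == c iff every set bit of c is also set in 1748; each of the 6 set bits of 1748 can independently be on or off in c.
count = 2^6 = 64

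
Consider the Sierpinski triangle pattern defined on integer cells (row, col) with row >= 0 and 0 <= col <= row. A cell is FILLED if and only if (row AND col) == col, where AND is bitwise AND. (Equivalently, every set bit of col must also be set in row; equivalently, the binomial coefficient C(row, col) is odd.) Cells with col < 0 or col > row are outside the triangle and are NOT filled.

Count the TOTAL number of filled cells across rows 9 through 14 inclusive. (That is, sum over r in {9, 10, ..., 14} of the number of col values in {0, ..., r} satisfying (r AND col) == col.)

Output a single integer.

r9=1001 pc2: +4 =4
r10=1010 pc2: +4 =8
r11=1011 pc3: +8 =16
r12=1100 pc2: +4 =20
r13=1101 pc3: +8 =28
r14=1110 pc3: +8 =36

Answer: 36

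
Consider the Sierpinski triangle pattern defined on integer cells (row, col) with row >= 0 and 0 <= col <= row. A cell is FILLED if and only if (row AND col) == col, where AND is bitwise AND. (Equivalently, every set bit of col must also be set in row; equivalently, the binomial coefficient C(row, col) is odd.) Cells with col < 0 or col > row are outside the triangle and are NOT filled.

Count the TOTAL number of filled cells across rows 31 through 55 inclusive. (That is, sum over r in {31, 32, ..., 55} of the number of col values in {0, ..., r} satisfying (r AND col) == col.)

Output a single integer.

Answer: 302

Derivation:
r31=11111 pc5: +32 =32
r32=100000 pc1: +2 =34
r33=100001 pc2: +4 =38
r34=100010 pc2: +4 =42
r35=100011 pc3: +8 =50
r36=100100 pc2: +4 =54
r37=100101 pc3: +8 =62
r38=100110 pc3: +8 =70
r39=100111 pc4: +16 =86
r40=101000 pc2: +4 =90
r41=101001 pc3: +8 =98
r42=101010 pc3: +8 =106
r43=101011 pc4: +16 =122
r44=101100 pc3: +8 =130
r45=101101 pc4: +16 =146
r46=101110 pc4: +16 =162
r47=101111 pc5: +32 =194
r48=110000 pc2: +4 =198
r49=110001 pc3: +8 =206
r50=110010 pc3: +8 =214
r51=110011 pc4: +16 =230
r52=110100 pc3: +8 =238
r53=110101 pc4: +16 =254
r54=110110 pc4: +16 =270
r55=110111 pc5: +32 =302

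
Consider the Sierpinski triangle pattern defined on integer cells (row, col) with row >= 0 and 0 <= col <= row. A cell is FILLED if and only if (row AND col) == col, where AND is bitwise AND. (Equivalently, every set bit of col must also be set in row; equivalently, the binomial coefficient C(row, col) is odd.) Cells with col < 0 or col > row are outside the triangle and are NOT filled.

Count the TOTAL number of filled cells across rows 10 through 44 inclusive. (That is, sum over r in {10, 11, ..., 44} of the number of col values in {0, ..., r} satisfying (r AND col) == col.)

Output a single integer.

Answer: 308

Derivation:
r10=1010 pc2: +4 =4
r11=1011 pc3: +8 =12
r12=1100 pc2: +4 =16
r13=1101 pc3: +8 =24
r14=1110 pc3: +8 =32
r15=1111 pc4: +16 =48
r16=10000 pc1: +2 =50
r17=10001 pc2: +4 =54
r18=10010 pc2: +4 =58
r19=10011 pc3: +8 =66
r20=10100 pc2: +4 =70
r21=10101 pc3: +8 =78
r22=10110 pc3: +8 =86
r23=10111 pc4: +16 =102
r24=11000 pc2: +4 =106
r25=11001 pc3: +8 =114
r26=11010 pc3: +8 =122
r27=11011 pc4: +16 =138
r28=11100 pc3: +8 =146
r29=11101 pc4: +16 =162
r30=11110 pc4: +16 =178
r31=11111 pc5: +32 =210
r32=100000 pc1: +2 =212
r33=100001 pc2: +4 =216
r34=100010 pc2: +4 =220
r35=100011 pc3: +8 =228
r36=100100 pc2: +4 =232
r37=100101 pc3: +8 =240
r38=100110 pc3: +8 =248
r39=100111 pc4: +16 =264
r40=101000 pc2: +4 =268
r41=101001 pc3: +8 =276
r42=101010 pc3: +8 =284
r43=101011 pc4: +16 =300
r44=101100 pc3: +8 =308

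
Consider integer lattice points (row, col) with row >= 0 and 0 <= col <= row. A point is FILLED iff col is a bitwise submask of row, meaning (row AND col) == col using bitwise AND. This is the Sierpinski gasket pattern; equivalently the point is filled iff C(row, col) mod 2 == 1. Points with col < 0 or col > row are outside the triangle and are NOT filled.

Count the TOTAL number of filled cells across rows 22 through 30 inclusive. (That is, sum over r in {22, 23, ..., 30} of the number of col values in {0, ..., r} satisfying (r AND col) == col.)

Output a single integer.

r22=10110 pc3: +8 =8
r23=10111 pc4: +16 =24
r24=11000 pc2: +4 =28
r25=11001 pc3: +8 =36
r26=11010 pc3: +8 =44
r27=11011 pc4: +16 =60
r28=11100 pc3: +8 =68
r29=11101 pc4: +16 =84
r30=11110 pc4: +16 =100

Answer: 100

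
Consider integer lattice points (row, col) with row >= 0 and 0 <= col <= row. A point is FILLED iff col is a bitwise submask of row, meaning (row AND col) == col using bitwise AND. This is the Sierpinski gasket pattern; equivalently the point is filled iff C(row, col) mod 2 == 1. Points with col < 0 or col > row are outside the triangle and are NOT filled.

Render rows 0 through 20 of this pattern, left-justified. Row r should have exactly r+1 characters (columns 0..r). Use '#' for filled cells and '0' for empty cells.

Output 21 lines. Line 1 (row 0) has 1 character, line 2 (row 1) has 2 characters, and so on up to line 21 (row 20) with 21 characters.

r0=0: #
r1=1: ##
r2=10: #0#
r3=11: ####
r4=100: #000#
r5=101: ##00##
r6=110: #0#0#0#
r7=111: ########
r8=1000: #0000000#
r9=1001: ##000000##
r10=1010: #0#00000#0#
r11=1011: ####0000####
r12=1100: #000#000#000#
r13=1101: ##00##00##00##
r14=1110: #0#0#0#0#0#0#0#
r15=1111: ################
r16=10000: #000000000000000#
r17=10001: ##00000000000000##
r18=10010: #0#0000000000000#0#
r19=10011: ####000000000000####
r20=10100: #000#00000000000#000#

Answer: #
##
#0#
####
#000#
##00##
#0#0#0#
########
#0000000#
##000000##
#0#00000#0#
####0000####
#000#000#000#
##00##00##00##
#0#0#0#0#0#0#0#
################
#000000000000000#
##00000000000000##
#0#0000000000000#0#
####000000000000####
#000#00000000000#000#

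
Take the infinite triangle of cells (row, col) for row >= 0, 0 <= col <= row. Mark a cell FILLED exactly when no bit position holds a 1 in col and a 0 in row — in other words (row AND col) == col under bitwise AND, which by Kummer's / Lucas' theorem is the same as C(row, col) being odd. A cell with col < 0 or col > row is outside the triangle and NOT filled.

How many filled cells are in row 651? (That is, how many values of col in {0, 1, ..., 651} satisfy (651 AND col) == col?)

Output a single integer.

Answer: 32

Derivation:
651 in binary = 1010001011
popcount(651) = number of 1-bits in 1010001011 = 5
A col c satisfies (651 AND c) == c iff every set bit of c is also set in 651; each of the 5 set bits of 651 can independently be on or off in c.
count = 2^5 = 32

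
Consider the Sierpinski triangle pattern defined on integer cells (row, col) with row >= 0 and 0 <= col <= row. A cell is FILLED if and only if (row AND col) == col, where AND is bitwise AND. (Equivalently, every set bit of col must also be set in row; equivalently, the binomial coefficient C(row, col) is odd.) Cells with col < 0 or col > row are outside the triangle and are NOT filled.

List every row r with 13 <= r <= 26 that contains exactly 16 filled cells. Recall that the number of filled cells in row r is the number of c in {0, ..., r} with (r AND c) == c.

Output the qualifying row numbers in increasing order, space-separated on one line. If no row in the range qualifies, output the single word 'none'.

Answer: 15 23

Derivation:
Row r has 2^popcount(r) filled cells, so we need popcount(r) = log2(16) = 4.
Scan r = 13..26 and keep those with exactly 4 one-bits:
r=13=1101 popcount=3 -> skip
r=14=1110 popcount=3 -> skip
r=15=1111 popcount=4 -> KEEP
r=16=10000 popcount=1 -> skip
r=17=10001 popcount=2 -> skip
r=18=10010 popcount=2 -> skip
r=19=10011 popcount=3 -> skip
r=20=10100 popcount=2 -> skip
r=21=10101 popcount=3 -> skip
r=22=10110 popcount=3 -> skip
r=23=10111 popcount=4 -> KEEP
r=24=11000 popcount=2 -> skip
r=25=11001 popcount=3 -> skip
r=26=11010 popcount=3 -> skip
Kept rows: 15 23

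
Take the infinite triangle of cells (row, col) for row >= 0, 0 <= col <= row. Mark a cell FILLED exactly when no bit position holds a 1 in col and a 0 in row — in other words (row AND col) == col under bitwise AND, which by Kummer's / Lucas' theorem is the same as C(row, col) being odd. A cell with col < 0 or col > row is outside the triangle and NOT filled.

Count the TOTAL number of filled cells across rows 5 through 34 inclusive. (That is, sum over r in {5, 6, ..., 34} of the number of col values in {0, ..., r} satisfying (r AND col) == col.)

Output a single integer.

Answer: 242

Derivation:
r5=101 pc2: +4 =4
r6=110 pc2: +4 =8
r7=111 pc3: +8 =16
r8=1000 pc1: +2 =18
r9=1001 pc2: +4 =22
r10=1010 pc2: +4 =26
r11=1011 pc3: +8 =34
r12=1100 pc2: +4 =38
r13=1101 pc3: +8 =46
r14=1110 pc3: +8 =54
r15=1111 pc4: +16 =70
r16=10000 pc1: +2 =72
r17=10001 pc2: +4 =76
r18=10010 pc2: +4 =80
r19=10011 pc3: +8 =88
r20=10100 pc2: +4 =92
r21=10101 pc3: +8 =100
r22=10110 pc3: +8 =108
r23=10111 pc4: +16 =124
r24=11000 pc2: +4 =128
r25=11001 pc3: +8 =136
r26=11010 pc3: +8 =144
r27=11011 pc4: +16 =160
r28=11100 pc3: +8 =168
r29=11101 pc4: +16 =184
r30=11110 pc4: +16 =200
r31=11111 pc5: +32 =232
r32=100000 pc1: +2 =234
r33=100001 pc2: +4 =238
r34=100010 pc2: +4 =242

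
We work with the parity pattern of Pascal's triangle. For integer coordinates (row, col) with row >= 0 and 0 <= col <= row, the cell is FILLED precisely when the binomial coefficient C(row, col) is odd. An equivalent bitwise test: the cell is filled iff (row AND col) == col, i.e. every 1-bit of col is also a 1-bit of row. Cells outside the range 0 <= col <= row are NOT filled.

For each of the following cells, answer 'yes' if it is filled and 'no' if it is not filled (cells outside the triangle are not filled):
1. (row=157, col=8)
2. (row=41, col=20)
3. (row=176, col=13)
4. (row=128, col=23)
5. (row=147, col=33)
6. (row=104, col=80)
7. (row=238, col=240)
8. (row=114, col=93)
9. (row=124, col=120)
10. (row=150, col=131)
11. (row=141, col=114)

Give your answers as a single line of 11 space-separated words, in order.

Answer: yes no no no no no no no yes no no

Derivation:
(157,8): row=0b10011101, col=0b1000, row AND col = 0b1000 = 8; 8 == 8 -> filled
(41,20): row=0b101001, col=0b10100, row AND col = 0b0 = 0; 0 != 20 -> empty
(176,13): row=0b10110000, col=0b1101, row AND col = 0b0 = 0; 0 != 13 -> empty
(128,23): row=0b10000000, col=0b10111, row AND col = 0b0 = 0; 0 != 23 -> empty
(147,33): row=0b10010011, col=0b100001, row AND col = 0b1 = 1; 1 != 33 -> empty
(104,80): row=0b1101000, col=0b1010000, row AND col = 0b1000000 = 64; 64 != 80 -> empty
(238,240): col outside [0, 238] -> not filled
(114,93): row=0b1110010, col=0b1011101, row AND col = 0b1010000 = 80; 80 != 93 -> empty
(124,120): row=0b1111100, col=0b1111000, row AND col = 0b1111000 = 120; 120 == 120 -> filled
(150,131): row=0b10010110, col=0b10000011, row AND col = 0b10000010 = 130; 130 != 131 -> empty
(141,114): row=0b10001101, col=0b1110010, row AND col = 0b0 = 0; 0 != 114 -> empty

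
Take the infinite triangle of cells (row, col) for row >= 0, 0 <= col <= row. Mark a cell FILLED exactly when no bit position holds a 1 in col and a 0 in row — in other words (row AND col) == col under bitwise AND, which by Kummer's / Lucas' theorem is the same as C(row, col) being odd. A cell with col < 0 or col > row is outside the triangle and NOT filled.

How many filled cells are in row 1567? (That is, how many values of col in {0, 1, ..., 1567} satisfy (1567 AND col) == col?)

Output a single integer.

1567 in binary = 11000011111
popcount(1567) = number of 1-bits in 11000011111 = 7
A col c satisfies (1567 AND c) == c iff every set bit of c is also set in 1567; each of the 7 set bits of 1567 can independently be on or off in c.
count = 2^7 = 128

Answer: 128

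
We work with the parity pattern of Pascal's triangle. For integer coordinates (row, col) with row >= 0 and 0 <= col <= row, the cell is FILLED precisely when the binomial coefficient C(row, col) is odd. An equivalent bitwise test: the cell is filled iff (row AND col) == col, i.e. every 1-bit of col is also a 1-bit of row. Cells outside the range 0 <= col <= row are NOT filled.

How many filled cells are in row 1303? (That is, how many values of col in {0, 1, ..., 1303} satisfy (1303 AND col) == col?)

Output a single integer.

Answer: 64

Derivation:
1303 in binary = 10100010111
popcount(1303) = number of 1-bits in 10100010111 = 6
A col c satisfies (1303 AND c) == c iff every set bit of c is also set in 1303; each of the 6 set bits of 1303 can independently be on or off in c.
count = 2^6 = 64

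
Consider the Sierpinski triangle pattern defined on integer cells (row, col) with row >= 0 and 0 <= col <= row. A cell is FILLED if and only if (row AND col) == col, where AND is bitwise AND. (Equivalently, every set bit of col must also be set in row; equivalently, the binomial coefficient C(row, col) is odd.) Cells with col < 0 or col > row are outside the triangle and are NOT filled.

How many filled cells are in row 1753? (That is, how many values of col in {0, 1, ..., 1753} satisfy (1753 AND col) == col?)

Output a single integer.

1753 in binary = 11011011001
popcount(1753) = number of 1-bits in 11011011001 = 7
A col c satisfies (1753 AND c) == c iff every set bit of c is also set in 1753; each of the 7 set bits of 1753 can independently be on or off in c.
count = 2^7 = 128

Answer: 128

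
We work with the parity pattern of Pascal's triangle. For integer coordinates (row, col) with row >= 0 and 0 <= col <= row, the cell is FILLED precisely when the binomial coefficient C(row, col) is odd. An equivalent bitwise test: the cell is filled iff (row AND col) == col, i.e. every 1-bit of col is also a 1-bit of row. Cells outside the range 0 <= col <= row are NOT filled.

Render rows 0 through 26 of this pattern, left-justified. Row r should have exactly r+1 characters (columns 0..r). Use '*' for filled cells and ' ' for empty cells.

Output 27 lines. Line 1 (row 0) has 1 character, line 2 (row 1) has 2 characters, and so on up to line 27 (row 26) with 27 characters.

Answer: *
**
* *
****
*   *
**  **
* * * *
********
*       *
**      **
* *     * *
****    ****
*   *   *   *
**  **  **  **
* * * * * * * *
****************
*               *
**              **
* *             * *
****            ****
*   *           *   *
**  **          **  **
* * * *         * * * *
********        ********
*       *       *       *
**      **      **      **
* *     * *     * *     * *

Derivation:
r0=0: *
r1=1: **
r2=10: * *
r3=11: ****
r4=100: *   *
r5=101: **  **
r6=110: * * * *
r7=111: ********
r8=1000: *       *
r9=1001: **      **
r10=1010: * *     * *
r11=1011: ****    ****
r12=1100: *   *   *   *
r13=1101: **  **  **  **
r14=1110: * * * * * * * *
r15=1111: ****************
r16=10000: *               *
r17=10001: **              **
r18=10010: * *             * *
r19=10011: ****            ****
r20=10100: *   *           *   *
r21=10101: **  **          **  **
r22=10110: * * * *         * * * *
r23=10111: ********        ********
r24=11000: *       *       *       *
r25=11001: **      **      **      **
r26=11010: * *     * *     * *     * *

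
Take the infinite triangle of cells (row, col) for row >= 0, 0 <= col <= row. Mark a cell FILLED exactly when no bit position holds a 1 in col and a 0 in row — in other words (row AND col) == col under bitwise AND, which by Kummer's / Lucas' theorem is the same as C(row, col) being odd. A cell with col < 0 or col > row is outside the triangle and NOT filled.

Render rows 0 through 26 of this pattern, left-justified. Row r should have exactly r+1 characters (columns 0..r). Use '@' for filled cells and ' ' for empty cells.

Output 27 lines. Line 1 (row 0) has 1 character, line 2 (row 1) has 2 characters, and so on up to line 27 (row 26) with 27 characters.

r0=0: @
r1=1: @@
r2=10: @ @
r3=11: @@@@
r4=100: @   @
r5=101: @@  @@
r6=110: @ @ @ @
r7=111: @@@@@@@@
r8=1000: @       @
r9=1001: @@      @@
r10=1010: @ @     @ @
r11=1011: @@@@    @@@@
r12=1100: @   @   @   @
r13=1101: @@  @@  @@  @@
r14=1110: @ @ @ @ @ @ @ @
r15=1111: @@@@@@@@@@@@@@@@
r16=10000: @               @
r17=10001: @@              @@
r18=10010: @ @             @ @
r19=10011: @@@@            @@@@
r20=10100: @   @           @   @
r21=10101: @@  @@          @@  @@
r22=10110: @ @ @ @         @ @ @ @
r23=10111: @@@@@@@@        @@@@@@@@
r24=11000: @       @       @       @
r25=11001: @@      @@      @@      @@
r26=11010: @ @     @ @     @ @     @ @

Answer: @
@@
@ @
@@@@
@   @
@@  @@
@ @ @ @
@@@@@@@@
@       @
@@      @@
@ @     @ @
@@@@    @@@@
@   @   @   @
@@  @@  @@  @@
@ @ @ @ @ @ @ @
@@@@@@@@@@@@@@@@
@               @
@@              @@
@ @             @ @
@@@@            @@@@
@   @           @   @
@@  @@          @@  @@
@ @ @ @         @ @ @ @
@@@@@@@@        @@@@@@@@
@       @       @       @
@@      @@      @@      @@
@ @     @ @     @ @     @ @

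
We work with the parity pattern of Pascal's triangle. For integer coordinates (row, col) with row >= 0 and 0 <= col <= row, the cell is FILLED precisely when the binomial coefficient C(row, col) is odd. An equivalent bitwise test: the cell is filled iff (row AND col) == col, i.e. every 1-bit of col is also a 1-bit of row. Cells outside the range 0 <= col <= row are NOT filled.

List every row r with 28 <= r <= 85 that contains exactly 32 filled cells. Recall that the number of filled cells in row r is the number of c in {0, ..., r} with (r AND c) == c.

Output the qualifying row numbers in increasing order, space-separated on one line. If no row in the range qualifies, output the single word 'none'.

Row r has 2^popcount(r) filled cells, so we need popcount(r) = log2(32) = 5.
Scan r = 28..85 and keep those with exactly 5 one-bits:
r=28=11100 popcount=3 -> skip
r=29=11101 popcount=4 -> skip
r=30=11110 popcount=4 -> skip
r=31=11111 popcount=5 -> KEEP
r=32=100000 popcount=1 -> skip
r=33=100001 popcount=2 -> skip
r=34=100010 popcount=2 -> skip
r=35=100011 popcount=3 -> skip
r=36=100100 popcount=2 -> skip
r=37=100101 popcount=3 -> skip
r=38=100110 popcount=3 -> skip
r=39=100111 popcount=4 -> skip
r=40=101000 popcount=2 -> skip
r=41=101001 popcount=3 -> skip
r=42=101010 popcount=3 -> skip
r=43=101011 popcount=4 -> skip
r=44=101100 popcount=3 -> skip
r=45=101101 popcount=4 -> skip
r=46=101110 popcount=4 -> skip
r=47=101111 popcount=5 -> KEEP
r=48=110000 popcount=2 -> skip
r=49=110001 popcount=3 -> skip
r=50=110010 popcount=3 -> skip
r=51=110011 popcount=4 -> skip
r=52=110100 popcount=3 -> skip
r=53=110101 popcount=4 -> skip
r=54=110110 popcount=4 -> skip
r=55=110111 popcount=5 -> KEEP
r=56=111000 popcount=3 -> skip
r=57=111001 popcount=4 -> skip
r=58=111010 popcount=4 -> skip
r=59=111011 popcount=5 -> KEEP
r=60=111100 popcount=4 -> skip
r=61=111101 popcount=5 -> KEEP
r=62=111110 popcount=5 -> KEEP
r=63=111111 popcount=6 -> skip
r=64=1000000 popcount=1 -> skip
r=65=1000001 popcount=2 -> skip
r=66=1000010 popcount=2 -> skip
r=67=1000011 popcount=3 -> skip
r=68=1000100 popcount=2 -> skip
r=69=1000101 popcount=3 -> skip
r=70=1000110 popcount=3 -> skip
r=71=1000111 popcount=4 -> skip
r=72=1001000 popcount=2 -> skip
r=73=1001001 popcount=3 -> skip
r=74=1001010 popcount=3 -> skip
r=75=1001011 popcount=4 -> skip
r=76=1001100 popcount=3 -> skip
r=77=1001101 popcount=4 -> skip
r=78=1001110 popcount=4 -> skip
r=79=1001111 popcount=5 -> KEEP
r=80=1010000 popcount=2 -> skip
r=81=1010001 popcount=3 -> skip
r=82=1010010 popcount=3 -> skip
r=83=1010011 popcount=4 -> skip
r=84=1010100 popcount=3 -> skip
r=85=1010101 popcount=4 -> skip
Kept rows: 31 47 55 59 61 62 79

Answer: 31 47 55 59 61 62 79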